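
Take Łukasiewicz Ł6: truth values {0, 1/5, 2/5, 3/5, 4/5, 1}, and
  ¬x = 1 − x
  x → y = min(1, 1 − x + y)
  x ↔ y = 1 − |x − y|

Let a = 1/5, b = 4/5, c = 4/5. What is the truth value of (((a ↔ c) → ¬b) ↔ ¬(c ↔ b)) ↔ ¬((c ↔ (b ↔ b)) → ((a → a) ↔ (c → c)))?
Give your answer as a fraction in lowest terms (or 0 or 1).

a ↔ c = 1/5 ↔ 4/5 = 2/5
¬b = ¬4/5 = 1/5
(a ↔ c) → ¬b = 2/5 → 1/5 = 4/5
c ↔ b = 4/5 ↔ 4/5 = 1
¬(c ↔ b) = ¬1 = 0
((a ↔ c) → ¬b) ↔ ¬(c ↔ b) = 4/5 ↔ 0 = 1/5
b ↔ b = 4/5 ↔ 4/5 = 1
c ↔ (b ↔ b) = 4/5 ↔ 1 = 4/5
a → a = 1/5 → 1/5 = 1
c → c = 4/5 → 4/5 = 1
(a → a) ↔ (c → c) = 1 ↔ 1 = 1
(c ↔ (b ↔ b)) → ((a → a) ↔ (c → c)) = 4/5 → 1 = 1
¬((c ↔ (b ↔ b)) → ((a → a) ↔ (c → c))) = ¬1 = 0
(((a ↔ c) → ¬b) ↔ ¬(c ↔ b)) ↔ ¬((c ↔ (b ↔ b)) → ((a → a) ↔ (c → c))) = 1/5 ↔ 0 = 4/5

4/5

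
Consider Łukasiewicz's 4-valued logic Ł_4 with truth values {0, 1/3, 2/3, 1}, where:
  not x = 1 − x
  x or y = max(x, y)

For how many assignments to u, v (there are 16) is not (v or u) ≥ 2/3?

u = 0, v = 0 ↦ 1  ≥
u = 0, v = 1/3 ↦ 2/3  ≥
u = 0, v = 2/3 ↦ 1/3  <
u = 0, v = 1 ↦ 0  <
u = 1/3, v = 0 ↦ 2/3  ≥
u = 1/3, v = 1/3 ↦ 2/3  ≥
u = 1/3, v = 2/3 ↦ 1/3  <
u = 1/3, v = 1 ↦ 0  <
u = 2/3, v = 0 ↦ 1/3  <
u = 2/3, v = 1/3 ↦ 1/3  <
u = 2/3, v = 2/3 ↦ 1/3  <
u = 2/3, v = 1 ↦ 0  <
u = 1, v = 0 ↦ 0  <
u = 1, v = 1/3 ↦ 0  <
u = 1, v = 2/3 ↦ 0  <
u = 1, v = 1 ↦ 0  <
So 4 of the 16 assignments meet the threshold.

4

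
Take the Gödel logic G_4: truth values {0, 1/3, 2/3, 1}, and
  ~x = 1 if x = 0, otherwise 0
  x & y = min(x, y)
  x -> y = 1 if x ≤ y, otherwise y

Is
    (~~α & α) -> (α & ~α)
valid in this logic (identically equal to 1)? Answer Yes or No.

No

Counterexample: take α = 1/3.
~α = ~1/3 = 0
~~α = ~0 = 1
~~α & α = 1 & 1/3 = 1/3
~α = ~1/3 = 0
α & ~α = 1/3 & 0 = 0
(~~α & α) -> (α & ~α) = 1/3 -> 0 = 0
This gives 0 ≠ 1.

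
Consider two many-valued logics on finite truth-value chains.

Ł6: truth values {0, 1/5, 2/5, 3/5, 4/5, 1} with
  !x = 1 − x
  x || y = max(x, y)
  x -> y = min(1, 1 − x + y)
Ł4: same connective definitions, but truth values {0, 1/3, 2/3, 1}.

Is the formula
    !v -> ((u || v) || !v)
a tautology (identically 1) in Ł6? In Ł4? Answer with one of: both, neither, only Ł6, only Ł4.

In Ł6: every assignment gives 1 — tautology.
In Ł4: every assignment gives 1 — tautology.

both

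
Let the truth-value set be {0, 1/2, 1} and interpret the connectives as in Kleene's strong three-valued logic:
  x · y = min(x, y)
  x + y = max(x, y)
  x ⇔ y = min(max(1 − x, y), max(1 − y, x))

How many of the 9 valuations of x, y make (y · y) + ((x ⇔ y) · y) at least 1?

x = 0, y = 0 ↦ 0  <
x = 0, y = 1/2 ↦ 1/2  <
x = 0, y = 1 ↦ 1  ≥
x = 1/2, y = 0 ↦ 0  <
x = 1/2, y = 1/2 ↦ 1/2  <
x = 1/2, y = 1 ↦ 1  ≥
x = 1, y = 0 ↦ 0  <
x = 1, y = 1/2 ↦ 1/2  <
x = 1, y = 1 ↦ 1  ≥
So 3 of the 9 assignments meet the threshold.

3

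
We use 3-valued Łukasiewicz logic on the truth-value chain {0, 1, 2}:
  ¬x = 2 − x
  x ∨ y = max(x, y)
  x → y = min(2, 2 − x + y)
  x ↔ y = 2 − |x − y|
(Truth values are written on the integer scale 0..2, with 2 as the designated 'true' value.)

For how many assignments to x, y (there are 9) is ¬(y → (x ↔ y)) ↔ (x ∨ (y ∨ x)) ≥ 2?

2

x = 0, y = 0 ↦ 2  ≥
x = 0, y = 1 ↦ 1  <
x = 0, y = 2 ↦ 2  ≥
x = 1, y = 0 ↦ 1  <
x = 1, y = 1 ↦ 1  <
x = 1, y = 2 ↦ 1  <
x = 2, y = 0 ↦ 0  <
x = 2, y = 1 ↦ 0  <
x = 2, y = 2 ↦ 0  <
So 2 of the 9 assignments meet the threshold.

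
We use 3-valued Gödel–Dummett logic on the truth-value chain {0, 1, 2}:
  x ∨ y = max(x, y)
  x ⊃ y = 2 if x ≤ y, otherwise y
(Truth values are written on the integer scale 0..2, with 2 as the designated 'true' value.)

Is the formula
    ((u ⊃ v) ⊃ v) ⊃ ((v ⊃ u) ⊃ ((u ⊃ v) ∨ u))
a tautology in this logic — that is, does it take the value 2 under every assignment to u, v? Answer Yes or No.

No

Counterexample: take u = 1, v = 0.
u ⊃ v = 1 ⊃ 0 = 0
(u ⊃ v) ⊃ v = 0 ⊃ 0 = 2
v ⊃ u = 0 ⊃ 1 = 2
u ⊃ v = 1 ⊃ 0 = 0
(u ⊃ v) ∨ u = 0 ∨ 1 = 1
(v ⊃ u) ⊃ ((u ⊃ v) ∨ u) = 2 ⊃ 1 = 1
((u ⊃ v) ⊃ v) ⊃ ((v ⊃ u) ⊃ ((u ⊃ v) ∨ u)) = 2 ⊃ 1 = 1
This gives 1 ≠ 2.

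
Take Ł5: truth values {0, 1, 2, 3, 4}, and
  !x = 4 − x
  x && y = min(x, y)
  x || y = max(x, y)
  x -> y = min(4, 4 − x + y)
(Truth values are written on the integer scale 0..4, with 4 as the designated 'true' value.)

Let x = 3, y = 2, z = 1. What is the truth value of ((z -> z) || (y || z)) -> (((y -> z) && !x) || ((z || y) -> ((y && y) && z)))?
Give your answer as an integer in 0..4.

3

z -> z = 1 -> 1 = 4
y || z = 2 || 1 = 2
(z -> z) || (y || z) = 4 || 2 = 4
y -> z = 2 -> 1 = 3
!x = !3 = 1
(y -> z) && !x = 3 && 1 = 1
z || y = 1 || 2 = 2
y && y = 2 && 2 = 2
(y && y) && z = 2 && 1 = 1
(z || y) -> ((y && y) && z) = 2 -> 1 = 3
((y -> z) && !x) || ((z || y) -> ((y && y) && z)) = 1 || 3 = 3
((z -> z) || (y || z)) -> (((y -> z) && !x) || ((z || y) -> ((y && y) && z))) = 4 -> 3 = 3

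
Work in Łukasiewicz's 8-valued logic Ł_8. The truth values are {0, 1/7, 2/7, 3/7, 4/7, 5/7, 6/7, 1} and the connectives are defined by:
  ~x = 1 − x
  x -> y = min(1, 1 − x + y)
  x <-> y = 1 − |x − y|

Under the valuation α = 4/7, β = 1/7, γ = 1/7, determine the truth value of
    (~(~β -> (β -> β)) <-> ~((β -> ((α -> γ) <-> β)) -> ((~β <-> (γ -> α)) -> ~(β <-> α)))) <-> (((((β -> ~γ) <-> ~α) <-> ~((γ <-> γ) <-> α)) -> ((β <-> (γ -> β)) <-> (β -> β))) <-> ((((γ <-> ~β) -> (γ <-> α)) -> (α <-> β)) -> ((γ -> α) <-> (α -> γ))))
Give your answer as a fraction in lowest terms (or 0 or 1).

~β = ~1/7 = 6/7
β -> β = 1/7 -> 1/7 = 1
~β -> (β -> β) = 6/7 -> 1 = 1
~(~β -> (β -> β)) = ~1 = 0
α -> γ = 4/7 -> 1/7 = 4/7
(α -> γ) <-> β = 4/7 <-> 1/7 = 4/7
β -> ((α -> γ) <-> β) = 1/7 -> 4/7 = 1
~β = ~1/7 = 6/7
γ -> α = 1/7 -> 4/7 = 1
~β <-> (γ -> α) = 6/7 <-> 1 = 6/7
β <-> α = 1/7 <-> 4/7 = 4/7
~(β <-> α) = ~4/7 = 3/7
(~β <-> (γ -> α)) -> ~(β <-> α) = 6/7 -> 3/7 = 4/7
(β -> ((α -> γ) <-> β)) -> ((~β <-> (γ -> α)) -> ~(β <-> α)) = 1 -> 4/7 = 4/7
~((β -> ((α -> γ) <-> β)) -> ((~β <-> (γ -> α)) -> ~(β <-> α))) = ~4/7 = 3/7
~(~β -> (β -> β)) <-> ~((β -> ((α -> γ) <-> β)) -> ((~β <-> (γ -> α)) -> ~(β <-> α))) = 0 <-> 3/7 = 4/7
~γ = ~1/7 = 6/7
β -> ~γ = 1/7 -> 6/7 = 1
~α = ~4/7 = 3/7
(β -> ~γ) <-> ~α = 1 <-> 3/7 = 3/7
γ <-> γ = 1/7 <-> 1/7 = 1
(γ <-> γ) <-> α = 1 <-> 4/7 = 4/7
~((γ <-> γ) <-> α) = ~4/7 = 3/7
((β -> ~γ) <-> ~α) <-> ~((γ <-> γ) <-> α) = 3/7 <-> 3/7 = 1
γ -> β = 1/7 -> 1/7 = 1
β <-> (γ -> β) = 1/7 <-> 1 = 1/7
β -> β = 1/7 -> 1/7 = 1
(β <-> (γ -> β)) <-> (β -> β) = 1/7 <-> 1 = 1/7
(((β -> ~γ) <-> ~α) <-> ~((γ <-> γ) <-> α)) -> ((β <-> (γ -> β)) <-> (β -> β)) = 1 -> 1/7 = 1/7
~β = ~1/7 = 6/7
γ <-> ~β = 1/7 <-> 6/7 = 2/7
γ <-> α = 1/7 <-> 4/7 = 4/7
(γ <-> ~β) -> (γ <-> α) = 2/7 -> 4/7 = 1
α <-> β = 4/7 <-> 1/7 = 4/7
((γ <-> ~β) -> (γ <-> α)) -> (α <-> β) = 1 -> 4/7 = 4/7
γ -> α = 1/7 -> 4/7 = 1
α -> γ = 4/7 -> 1/7 = 4/7
(γ -> α) <-> (α -> γ) = 1 <-> 4/7 = 4/7
(((γ <-> ~β) -> (γ <-> α)) -> (α <-> β)) -> ((γ -> α) <-> (α -> γ)) = 4/7 -> 4/7 = 1
((((β -> ~γ) <-> ~α) <-> ~((γ <-> γ) <-> α)) -> ((β <-> (γ -> β)) <-> (β -> β))) <-> ((((γ <-> ~β) -> (γ <-> α)) -> (α <-> β)) -> ((γ -> α) <-> (α -> γ))) = 1/7 <-> 1 = 1/7
(~(~β -> (β -> β)) <-> ~((β -> ((α -> γ) <-> β)) -> ((~β <-> (γ -> α)) -> ~(β <-> α)))) <-> (((((β -> ~γ) <-> ~α) <-> ~((γ <-> γ) <-> α)) -> ((β <-> (γ -> β)) <-> (β -> β))) <-> ((((γ <-> ~β) -> (γ <-> α)) -> (α <-> β)) -> ((γ -> α) <-> (α -> γ)))) = 4/7 <-> 1/7 = 4/7

4/7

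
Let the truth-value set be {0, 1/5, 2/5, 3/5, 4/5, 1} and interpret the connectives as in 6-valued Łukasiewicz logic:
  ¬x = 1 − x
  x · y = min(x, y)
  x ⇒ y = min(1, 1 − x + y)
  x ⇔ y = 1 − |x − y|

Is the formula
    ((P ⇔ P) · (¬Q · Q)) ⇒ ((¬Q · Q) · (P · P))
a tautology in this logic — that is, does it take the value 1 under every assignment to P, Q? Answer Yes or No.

Counterexample: take P = 0, Q = 1/5.
P ⇔ P = 0 ⇔ 0 = 1
¬Q = ¬1/5 = 4/5
¬Q · Q = 4/5 · 1/5 = 1/5
(P ⇔ P) · (¬Q · Q) = 1 · 1/5 = 1/5
¬Q = ¬1/5 = 4/5
¬Q · Q = 4/5 · 1/5 = 1/5
P · P = 0 · 0 = 0
(¬Q · Q) · (P · P) = 1/5 · 0 = 0
((P ⇔ P) · (¬Q · Q)) ⇒ ((¬Q · Q) · (P · P)) = 1/5 ⇒ 0 = 4/5
This gives 4/5 ≠ 1.

No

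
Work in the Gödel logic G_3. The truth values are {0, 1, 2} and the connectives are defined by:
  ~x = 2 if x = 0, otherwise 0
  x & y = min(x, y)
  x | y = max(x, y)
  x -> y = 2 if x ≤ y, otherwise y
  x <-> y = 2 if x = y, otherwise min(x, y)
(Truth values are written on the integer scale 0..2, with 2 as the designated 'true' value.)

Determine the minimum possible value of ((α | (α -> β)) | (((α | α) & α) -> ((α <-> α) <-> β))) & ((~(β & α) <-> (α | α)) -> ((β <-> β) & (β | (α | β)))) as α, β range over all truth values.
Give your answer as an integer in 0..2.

1

Take α = 1, β = 0:
α -> β = 1 -> 0 = 0
α | (α -> β) = 1 | 0 = 1
α | α = 1 | 1 = 1
(α | α) & α = 1 & 1 = 1
α <-> α = 1 <-> 1 = 2
(α <-> α) <-> β = 2 <-> 0 = 0
((α | α) & α) -> ((α <-> α) <-> β) = 1 -> 0 = 0
(α | (α -> β)) | (((α | α) & α) -> ((α <-> α) <-> β)) = 1 | 0 = 1
β & α = 0 & 1 = 0
~(β & α) = ~0 = 2
α | α = 1 | 1 = 1
~(β & α) <-> (α | α) = 2 <-> 1 = 1
β <-> β = 0 <-> 0 = 2
α | β = 1 | 0 = 1
β | (α | β) = 0 | 1 = 1
(β <-> β) & (β | (α | β)) = 2 & 1 = 1
(~(β & α) <-> (α | α)) -> ((β <-> β) & (β | (α | β))) = 1 -> 1 = 2
((α | (α -> β)) | (((α | α) & α) -> ((α <-> α) <-> β))) & ((~(β & α) <-> (α | α)) -> ((β <-> β) & (β | (α | β)))) = 1 & 2 = 1
No assignment yields a value below 1, so this is the minimum.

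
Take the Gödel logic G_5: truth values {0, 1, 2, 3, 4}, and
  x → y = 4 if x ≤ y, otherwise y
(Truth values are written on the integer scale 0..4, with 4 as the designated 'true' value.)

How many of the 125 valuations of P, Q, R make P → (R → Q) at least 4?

95

value 4: 95 assignments (counts)
value 3: 1 assignment
value 2: 4 assignments
value 1: 9 assignments
value 0: 16 assignments
So 95 of the 125 assignments meet the threshold.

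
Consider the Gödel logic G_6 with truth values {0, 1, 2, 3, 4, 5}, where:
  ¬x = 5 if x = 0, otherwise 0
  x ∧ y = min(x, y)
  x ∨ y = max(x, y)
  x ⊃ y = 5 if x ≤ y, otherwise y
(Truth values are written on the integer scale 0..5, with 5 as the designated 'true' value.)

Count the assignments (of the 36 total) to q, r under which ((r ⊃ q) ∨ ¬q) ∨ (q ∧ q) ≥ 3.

value 5: 26 assignments (counts)
value 4: 1 assignment (counts)
value 3: 2 assignments (counts)
value 2: 3 assignments
value 1: 4 assignments
So 29 of the 36 assignments meet the threshold.

29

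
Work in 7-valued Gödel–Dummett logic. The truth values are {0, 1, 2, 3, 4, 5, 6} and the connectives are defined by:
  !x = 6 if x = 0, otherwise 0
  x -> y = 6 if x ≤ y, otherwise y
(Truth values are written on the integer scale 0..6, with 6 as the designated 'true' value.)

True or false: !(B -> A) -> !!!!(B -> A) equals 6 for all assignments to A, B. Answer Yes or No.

Counterexample: take A = 0, B = 1.
B -> A = 1 -> 0 = 0
!(B -> A) = !0 = 6
!!(B -> A) = !6 = 0
!!!(B -> A) = !0 = 6
!!!!(B -> A) = !6 = 0
!(B -> A) -> !!!!(B -> A) = 6 -> 0 = 0
This gives 0 ≠ 6.

No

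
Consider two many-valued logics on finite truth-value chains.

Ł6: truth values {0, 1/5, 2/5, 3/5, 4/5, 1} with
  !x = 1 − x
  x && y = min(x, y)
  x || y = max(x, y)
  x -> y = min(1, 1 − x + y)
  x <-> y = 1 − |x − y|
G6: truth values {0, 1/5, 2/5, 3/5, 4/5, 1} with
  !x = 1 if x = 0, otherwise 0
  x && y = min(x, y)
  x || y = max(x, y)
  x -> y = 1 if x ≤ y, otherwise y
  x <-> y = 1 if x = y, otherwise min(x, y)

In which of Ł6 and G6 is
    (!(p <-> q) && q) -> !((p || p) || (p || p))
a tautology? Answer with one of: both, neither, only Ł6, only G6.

In Ł6: at p = 4/5, q = 2/5 the value is 4/5 — not a tautology.
In G6: every assignment gives 1 — tautology.

only G6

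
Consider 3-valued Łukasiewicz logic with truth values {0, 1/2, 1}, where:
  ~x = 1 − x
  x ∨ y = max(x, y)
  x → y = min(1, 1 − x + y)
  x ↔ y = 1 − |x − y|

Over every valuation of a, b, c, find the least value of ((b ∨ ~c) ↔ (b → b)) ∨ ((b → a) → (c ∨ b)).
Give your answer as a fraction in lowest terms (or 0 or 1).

Take a = 0, b = 0, c = 1/2:
~c = ~1/2 = 1/2
b ∨ ~c = 0 ∨ 1/2 = 1/2
b → b = 0 → 0 = 1
(b ∨ ~c) ↔ (b → b) = 1/2 ↔ 1 = 1/2
b → a = 0 → 0 = 1
c ∨ b = 1/2 ∨ 0 = 1/2
(b → a) → (c ∨ b) = 1 → 1/2 = 1/2
((b ∨ ~c) ↔ (b → b)) ∨ ((b → a) → (c ∨ b)) = 1/2 ∨ 1/2 = 1/2
No assignment yields a value below 1/2, so this is the minimum.

1/2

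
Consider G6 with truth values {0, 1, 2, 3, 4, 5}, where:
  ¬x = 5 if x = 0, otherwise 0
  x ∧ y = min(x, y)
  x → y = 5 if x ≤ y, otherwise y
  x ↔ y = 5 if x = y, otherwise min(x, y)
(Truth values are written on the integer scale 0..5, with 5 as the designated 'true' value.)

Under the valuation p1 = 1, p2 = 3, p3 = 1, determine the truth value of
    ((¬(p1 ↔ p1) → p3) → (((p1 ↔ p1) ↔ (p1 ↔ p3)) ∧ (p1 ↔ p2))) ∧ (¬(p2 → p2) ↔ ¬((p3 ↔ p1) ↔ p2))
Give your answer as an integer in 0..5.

p1 ↔ p1 = 1 ↔ 1 = 5
¬(p1 ↔ p1) = ¬5 = 0
¬(p1 ↔ p1) → p3 = 0 → 1 = 5
p1 ↔ p1 = 1 ↔ 1 = 5
p1 ↔ p3 = 1 ↔ 1 = 5
(p1 ↔ p1) ↔ (p1 ↔ p3) = 5 ↔ 5 = 5
p1 ↔ p2 = 1 ↔ 3 = 1
((p1 ↔ p1) ↔ (p1 ↔ p3)) ∧ (p1 ↔ p2) = 5 ∧ 1 = 1
(¬(p1 ↔ p1) → p3) → (((p1 ↔ p1) ↔ (p1 ↔ p3)) ∧ (p1 ↔ p2)) = 5 → 1 = 1
p2 → p2 = 3 → 3 = 5
¬(p2 → p2) = ¬5 = 0
p3 ↔ p1 = 1 ↔ 1 = 5
(p3 ↔ p1) ↔ p2 = 5 ↔ 3 = 3
¬((p3 ↔ p1) ↔ p2) = ¬3 = 0
¬(p2 → p2) ↔ ¬((p3 ↔ p1) ↔ p2) = 0 ↔ 0 = 5
((¬(p1 ↔ p1) → p3) → (((p1 ↔ p1) ↔ (p1 ↔ p3)) ∧ (p1 ↔ p2))) ∧ (¬(p2 → p2) ↔ ¬((p3 ↔ p1) ↔ p2)) = 1 ∧ 5 = 1

1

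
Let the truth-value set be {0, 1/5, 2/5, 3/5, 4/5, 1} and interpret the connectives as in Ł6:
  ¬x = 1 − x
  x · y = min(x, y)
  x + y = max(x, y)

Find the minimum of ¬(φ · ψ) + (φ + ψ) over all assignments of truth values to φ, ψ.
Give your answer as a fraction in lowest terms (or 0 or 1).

3/5

Take φ = 2/5, ψ = 2/5:
φ · ψ = 2/5 · 2/5 = 2/5
¬(φ · ψ) = ¬2/5 = 3/5
φ + ψ = 2/5 + 2/5 = 2/5
¬(φ · ψ) + (φ + ψ) = 3/5 + 2/5 = 3/5
No assignment yields a value below 3/5, so this is the minimum.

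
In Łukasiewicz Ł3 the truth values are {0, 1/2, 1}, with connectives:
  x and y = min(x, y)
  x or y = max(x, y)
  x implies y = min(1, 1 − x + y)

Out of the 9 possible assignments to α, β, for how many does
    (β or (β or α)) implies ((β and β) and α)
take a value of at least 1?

3

α = 0, β = 0 ↦ 1  ≥
α = 0, β = 1/2 ↦ 1/2  <
α = 0, β = 1 ↦ 0  <
α = 1/2, β = 0 ↦ 1/2  <
α = 1/2, β = 1/2 ↦ 1  ≥
α = 1/2, β = 1 ↦ 1/2  <
α = 1, β = 0 ↦ 0  <
α = 1, β = 1/2 ↦ 1/2  <
α = 1, β = 1 ↦ 1  ≥
So 3 of the 9 assignments meet the threshold.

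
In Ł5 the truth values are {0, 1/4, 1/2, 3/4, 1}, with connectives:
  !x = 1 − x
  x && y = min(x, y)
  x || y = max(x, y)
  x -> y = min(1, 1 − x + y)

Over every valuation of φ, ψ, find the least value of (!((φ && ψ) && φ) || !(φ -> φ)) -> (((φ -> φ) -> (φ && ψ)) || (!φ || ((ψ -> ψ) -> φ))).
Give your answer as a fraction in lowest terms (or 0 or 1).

1/2

Take φ = 1/2, ψ = 0:
φ && ψ = 1/2 && 0 = 0
(φ && ψ) && φ = 0 && 1/2 = 0
!((φ && ψ) && φ) = !0 = 1
φ -> φ = 1/2 -> 1/2 = 1
!(φ -> φ) = !1 = 0
!((φ && ψ) && φ) || !(φ -> φ) = 1 || 0 = 1
φ -> φ = 1/2 -> 1/2 = 1
φ && ψ = 1/2 && 0 = 0
(φ -> φ) -> (φ && ψ) = 1 -> 0 = 0
!φ = !1/2 = 1/2
ψ -> ψ = 0 -> 0 = 1
(ψ -> ψ) -> φ = 1 -> 1/2 = 1/2
!φ || ((ψ -> ψ) -> φ) = 1/2 || 1/2 = 1/2
((φ -> φ) -> (φ && ψ)) || (!φ || ((ψ -> ψ) -> φ)) = 0 || 1/2 = 1/2
(!((φ && ψ) && φ) || !(φ -> φ)) -> (((φ -> φ) -> (φ && ψ)) || (!φ || ((ψ -> ψ) -> φ))) = 1 -> 1/2 = 1/2
No assignment yields a value below 1/2, so this is the minimum.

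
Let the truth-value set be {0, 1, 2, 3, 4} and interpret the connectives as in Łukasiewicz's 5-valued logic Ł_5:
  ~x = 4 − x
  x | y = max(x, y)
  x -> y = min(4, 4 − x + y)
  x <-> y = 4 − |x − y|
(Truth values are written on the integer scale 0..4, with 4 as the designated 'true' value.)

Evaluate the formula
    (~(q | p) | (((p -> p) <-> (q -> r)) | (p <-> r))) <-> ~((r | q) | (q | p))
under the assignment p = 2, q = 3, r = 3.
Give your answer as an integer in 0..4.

q | p = 3 | 2 = 3
~(q | p) = ~3 = 1
p -> p = 2 -> 2 = 4
q -> r = 3 -> 3 = 4
(p -> p) <-> (q -> r) = 4 <-> 4 = 4
p <-> r = 2 <-> 3 = 3
((p -> p) <-> (q -> r)) | (p <-> r) = 4 | 3 = 4
~(q | p) | (((p -> p) <-> (q -> r)) | (p <-> r)) = 1 | 4 = 4
r | q = 3 | 3 = 3
q | p = 3 | 2 = 3
(r | q) | (q | p) = 3 | 3 = 3
~((r | q) | (q | p)) = ~3 = 1
(~(q | p) | (((p -> p) <-> (q -> r)) | (p <-> r))) <-> ~((r | q) | (q | p)) = 4 <-> 1 = 1

1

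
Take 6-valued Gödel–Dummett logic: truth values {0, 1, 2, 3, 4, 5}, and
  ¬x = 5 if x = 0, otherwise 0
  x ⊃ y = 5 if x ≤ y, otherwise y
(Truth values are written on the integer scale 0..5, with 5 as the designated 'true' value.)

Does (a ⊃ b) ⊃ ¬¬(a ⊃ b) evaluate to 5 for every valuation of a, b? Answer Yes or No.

At a = 5, b = 2, for instance:
a ⊃ b = 5 ⊃ 2 = 2
¬(a ⊃ b) = ¬2 = 0
¬¬(a ⊃ b) = ¬0 = 5
(a ⊃ b) ⊃ ¬¬(a ⊃ b) = 2 ⊃ 5 = 5
and checking the remaining 35 assignments likewise gives ≥ 5 in every case.

Yes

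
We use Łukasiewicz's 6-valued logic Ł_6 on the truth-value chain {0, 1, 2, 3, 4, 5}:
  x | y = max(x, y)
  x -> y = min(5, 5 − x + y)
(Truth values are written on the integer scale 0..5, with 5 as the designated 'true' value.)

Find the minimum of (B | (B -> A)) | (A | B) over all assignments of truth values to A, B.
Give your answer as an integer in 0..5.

3

Take A = 0, B = 2:
B -> A = 2 -> 0 = 3
B | (B -> A) = 2 | 3 = 3
A | B = 0 | 2 = 2
(B | (B -> A)) | (A | B) = 3 | 2 = 3
No assignment yields a value below 3, so this is the minimum.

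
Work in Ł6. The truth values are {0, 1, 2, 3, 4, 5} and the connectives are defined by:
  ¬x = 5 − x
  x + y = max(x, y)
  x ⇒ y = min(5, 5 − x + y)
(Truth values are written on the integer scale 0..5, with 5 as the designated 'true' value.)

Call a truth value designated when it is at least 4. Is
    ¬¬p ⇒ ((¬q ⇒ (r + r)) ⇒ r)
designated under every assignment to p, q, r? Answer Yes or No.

No

Counterexample: take p = 2, q = 5, r = 0.
¬p = ¬2 = 3
¬¬p = ¬3 = 2
¬q = ¬5 = 0
r + r = 0 + 0 = 0
¬q ⇒ (r + r) = 0 ⇒ 0 = 5
(¬q ⇒ (r + r)) ⇒ r = 5 ⇒ 0 = 0
¬¬p ⇒ ((¬q ⇒ (r + r)) ⇒ r) = 2 ⇒ 0 = 3
This gives 3, which is below 4.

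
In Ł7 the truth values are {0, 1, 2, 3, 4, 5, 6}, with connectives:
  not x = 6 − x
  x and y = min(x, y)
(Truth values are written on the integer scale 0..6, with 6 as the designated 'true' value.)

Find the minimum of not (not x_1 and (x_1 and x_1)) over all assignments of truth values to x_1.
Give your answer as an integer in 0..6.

3

Take x_1 = 3:
not x_1 = not 3 = 3
x_1 and x_1 = 3 and 3 = 3
not x_1 and (x_1 and x_1) = 3 and 3 = 3
not (not x_1 and (x_1 and x_1)) = not 3 = 3
No assignment yields a value below 3, so this is the minimum.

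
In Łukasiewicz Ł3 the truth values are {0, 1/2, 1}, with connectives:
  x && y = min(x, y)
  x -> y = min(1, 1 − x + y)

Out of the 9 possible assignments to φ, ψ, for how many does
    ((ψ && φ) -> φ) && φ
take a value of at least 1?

φ = 0, ψ = 0 ↦ 0  <
φ = 0, ψ = 1/2 ↦ 0  <
φ = 0, ψ = 1 ↦ 0  <
φ = 1/2, ψ = 0 ↦ 1/2  <
φ = 1/2, ψ = 1/2 ↦ 1/2  <
φ = 1/2, ψ = 1 ↦ 1/2  <
φ = 1, ψ = 0 ↦ 1  ≥
φ = 1, ψ = 1/2 ↦ 1  ≥
φ = 1, ψ = 1 ↦ 1  ≥
So 3 of the 9 assignments meet the threshold.

3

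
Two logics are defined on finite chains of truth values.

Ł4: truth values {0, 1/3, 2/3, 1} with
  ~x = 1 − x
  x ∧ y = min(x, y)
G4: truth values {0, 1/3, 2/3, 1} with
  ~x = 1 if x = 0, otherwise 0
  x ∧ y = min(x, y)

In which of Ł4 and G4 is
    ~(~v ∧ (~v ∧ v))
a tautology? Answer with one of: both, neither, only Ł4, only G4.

only G4

In Ł4: at v = 1/3 the value is 2/3 — not a tautology.
In G4: every assignment gives 1 — tautology.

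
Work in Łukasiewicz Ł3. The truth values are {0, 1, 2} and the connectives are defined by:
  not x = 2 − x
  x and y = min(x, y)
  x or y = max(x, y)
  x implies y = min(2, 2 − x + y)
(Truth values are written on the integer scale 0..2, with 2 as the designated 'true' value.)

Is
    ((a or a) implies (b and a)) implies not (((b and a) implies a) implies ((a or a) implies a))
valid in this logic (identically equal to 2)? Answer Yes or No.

No

Counterexample: take a = 0, b = 0.
a or a = 0 or 0 = 0
b and a = 0 and 0 = 0
(a or a) implies (b and a) = 0 implies 0 = 2
(b and a) implies a = 0 implies 0 = 2
(a or a) implies a = 0 implies 0 = 2
((b and a) implies a) implies ((a or a) implies a) = 2 implies 2 = 2
not (((b and a) implies a) implies ((a or a) implies a)) = not 2 = 0
((a or a) implies (b and a)) implies not (((b and a) implies a) implies ((a or a) implies a)) = 2 implies 0 = 0
This gives 0 ≠ 2.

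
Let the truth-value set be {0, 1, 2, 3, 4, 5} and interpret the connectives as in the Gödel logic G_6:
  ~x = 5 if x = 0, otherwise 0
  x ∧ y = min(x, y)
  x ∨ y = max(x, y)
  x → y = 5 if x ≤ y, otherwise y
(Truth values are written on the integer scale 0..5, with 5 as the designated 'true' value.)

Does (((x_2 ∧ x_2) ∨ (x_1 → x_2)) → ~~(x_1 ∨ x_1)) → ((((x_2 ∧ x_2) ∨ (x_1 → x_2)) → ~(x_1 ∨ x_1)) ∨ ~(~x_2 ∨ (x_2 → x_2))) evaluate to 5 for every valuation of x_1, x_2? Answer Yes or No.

Counterexample: take x_1 = 1, x_2 = 1.
x_2 ∧ x_2 = 1 ∧ 1 = 1
x_1 → x_2 = 1 → 1 = 5
(x_2 ∧ x_2) ∨ (x_1 → x_2) = 1 ∨ 5 = 5
x_1 ∨ x_1 = 1 ∨ 1 = 1
~(x_1 ∨ x_1) = ~1 = 0
~~(x_1 ∨ x_1) = ~0 = 5
((x_2 ∧ x_2) ∨ (x_1 → x_2)) → ~~(x_1 ∨ x_1) = 5 → 5 = 5
x_2 ∧ x_2 = 1 ∧ 1 = 1
x_1 → x_2 = 1 → 1 = 5
(x_2 ∧ x_2) ∨ (x_1 → x_2) = 1 ∨ 5 = 5
x_1 ∨ x_1 = 1 ∨ 1 = 1
~(x_1 ∨ x_1) = ~1 = 0
((x_2 ∧ x_2) ∨ (x_1 → x_2)) → ~(x_1 ∨ x_1) = 5 → 0 = 0
~x_2 = ~1 = 0
x_2 → x_2 = 1 → 1 = 5
~x_2 ∨ (x_2 → x_2) = 0 ∨ 5 = 5
~(~x_2 ∨ (x_2 → x_2)) = ~5 = 0
(((x_2 ∧ x_2) ∨ (x_1 → x_2)) → ~(x_1 ∨ x_1)) ∨ ~(~x_2 ∨ (x_2 → x_2)) = 0 ∨ 0 = 0
(((x_2 ∧ x_2) ∨ (x_1 → x_2)) → ~~(x_1 ∨ x_1)) → ((((x_2 ∧ x_2) ∨ (x_1 → x_2)) → ~(x_1 ∨ x_1)) ∨ ~(~x_2 ∨ (x_2 → x_2))) = 5 → 0 = 0
This gives 0 ≠ 5.

No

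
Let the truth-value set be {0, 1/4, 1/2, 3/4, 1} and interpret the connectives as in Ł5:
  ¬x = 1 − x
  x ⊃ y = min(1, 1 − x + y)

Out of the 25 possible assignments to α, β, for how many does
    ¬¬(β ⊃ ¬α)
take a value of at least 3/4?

value 1: 15 assignments (counts)
value 3/4: 4 assignments (counts)
value 1/2: 3 assignments
value 1/4: 2 assignments
value 0: 1 assignment
So 19 of the 25 assignments meet the threshold.

19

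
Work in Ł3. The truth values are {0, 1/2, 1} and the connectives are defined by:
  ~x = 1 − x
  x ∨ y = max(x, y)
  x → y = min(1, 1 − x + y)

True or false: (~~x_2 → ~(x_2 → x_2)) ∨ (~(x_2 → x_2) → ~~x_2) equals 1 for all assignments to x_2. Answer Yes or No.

x_2 = 0 ↦ 1
x_2 = 1/2 ↦ 1
x_2 = 1 ↦ 1
Every assignment gives a value ≥ 1.

Yes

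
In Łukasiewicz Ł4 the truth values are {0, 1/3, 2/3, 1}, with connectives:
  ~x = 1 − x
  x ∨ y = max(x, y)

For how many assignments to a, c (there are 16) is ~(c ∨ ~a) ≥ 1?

a = 0, c = 0 ↦ 0  <
a = 0, c = 1/3 ↦ 0  <
a = 0, c = 2/3 ↦ 0  <
a = 0, c = 1 ↦ 0  <
a = 1/3, c = 0 ↦ 1/3  <
a = 1/3, c = 1/3 ↦ 1/3  <
a = 1/3, c = 2/3 ↦ 1/3  <
a = 1/3, c = 1 ↦ 0  <
a = 2/3, c = 0 ↦ 2/3  <
a = 2/3, c = 1/3 ↦ 2/3  <
a = 2/3, c = 2/3 ↦ 1/3  <
a = 2/3, c = 1 ↦ 0  <
a = 1, c = 0 ↦ 1  ≥
a = 1, c = 1/3 ↦ 2/3  <
a = 1, c = 2/3 ↦ 1/3  <
a = 1, c = 1 ↦ 0  <
So 1 of the 16 assignments meets the threshold.

1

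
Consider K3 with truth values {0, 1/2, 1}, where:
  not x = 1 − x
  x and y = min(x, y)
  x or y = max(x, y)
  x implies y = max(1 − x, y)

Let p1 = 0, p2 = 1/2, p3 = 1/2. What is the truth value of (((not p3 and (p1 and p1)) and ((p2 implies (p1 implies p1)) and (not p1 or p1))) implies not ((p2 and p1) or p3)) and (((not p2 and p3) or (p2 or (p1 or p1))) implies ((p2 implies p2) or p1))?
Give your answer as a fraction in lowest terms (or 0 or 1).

1/2

not p3 = not 1/2 = 1/2
p1 and p1 = 0 and 0 = 0
not p3 and (p1 and p1) = 1/2 and 0 = 0
p1 implies p1 = 0 implies 0 = 1
p2 implies (p1 implies p1) = 1/2 implies 1 = 1
not p1 = not 0 = 1
not p1 or p1 = 1 or 0 = 1
(p2 implies (p1 implies p1)) and (not p1 or p1) = 1 and 1 = 1
(not p3 and (p1 and p1)) and ((p2 implies (p1 implies p1)) and (not p1 or p1)) = 0 and 1 = 0
p2 and p1 = 1/2 and 0 = 0
(p2 and p1) or p3 = 0 or 1/2 = 1/2
not ((p2 and p1) or p3) = not 1/2 = 1/2
((not p3 and (p1 and p1)) and ((p2 implies (p1 implies p1)) and (not p1 or p1))) implies not ((p2 and p1) or p3) = 0 implies 1/2 = 1
not p2 = not 1/2 = 1/2
not p2 and p3 = 1/2 and 1/2 = 1/2
p1 or p1 = 0 or 0 = 0
p2 or (p1 or p1) = 1/2 or 0 = 1/2
(not p2 and p3) or (p2 or (p1 or p1)) = 1/2 or 1/2 = 1/2
p2 implies p2 = 1/2 implies 1/2 = 1/2
(p2 implies p2) or p1 = 1/2 or 0 = 1/2
((not p2 and p3) or (p2 or (p1 or p1))) implies ((p2 implies p2) or p1) = 1/2 implies 1/2 = 1/2
(((not p3 and (p1 and p1)) and ((p2 implies (p1 implies p1)) and (not p1 or p1))) implies not ((p2 and p1) or p3)) and (((not p2 and p3) or (p2 or (p1 or p1))) implies ((p2 implies p2) or p1)) = 1 and 1/2 = 1/2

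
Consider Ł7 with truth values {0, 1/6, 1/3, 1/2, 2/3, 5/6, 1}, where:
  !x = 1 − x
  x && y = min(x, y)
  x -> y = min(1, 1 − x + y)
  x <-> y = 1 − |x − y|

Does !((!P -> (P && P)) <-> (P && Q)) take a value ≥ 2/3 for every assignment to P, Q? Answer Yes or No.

No

Counterexample: take P = 0, Q = 0.
!P = !0 = 1
P && P = 0 && 0 = 0
!P -> (P && P) = 1 -> 0 = 0
P && Q = 0 && 0 = 0
(!P -> (P && P)) <-> (P && Q) = 0 <-> 0 = 1
!((!P -> (P && P)) <-> (P && Q)) = !1 = 0
This gives 0, which is below 2/3.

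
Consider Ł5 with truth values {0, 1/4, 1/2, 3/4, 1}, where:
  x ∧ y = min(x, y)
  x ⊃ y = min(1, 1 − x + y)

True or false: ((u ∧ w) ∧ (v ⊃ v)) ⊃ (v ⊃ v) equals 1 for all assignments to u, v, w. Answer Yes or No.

Yes

At u = 1, v = 3/4, w = 3/4, for instance:
u ∧ w = 1 ∧ 3/4 = 3/4
v ⊃ v = 3/4 ⊃ 3/4 = 1
(u ∧ w) ∧ (v ⊃ v) = 3/4 ∧ 1 = 3/4
((u ∧ w) ∧ (v ⊃ v)) ⊃ (v ⊃ v) = 3/4 ⊃ 1 = 1
and checking the remaining 124 assignments likewise gives ≥ 1 in every case.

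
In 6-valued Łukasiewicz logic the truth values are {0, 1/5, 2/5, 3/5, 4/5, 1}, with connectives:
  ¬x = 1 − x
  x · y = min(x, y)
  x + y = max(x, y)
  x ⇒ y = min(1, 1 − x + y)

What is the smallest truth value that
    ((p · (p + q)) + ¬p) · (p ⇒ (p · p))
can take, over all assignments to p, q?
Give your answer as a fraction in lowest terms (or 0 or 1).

3/5

Take p = 2/5, q = 0:
p + q = 2/5 + 0 = 2/5
p · (p + q) = 2/5 · 2/5 = 2/5
¬p = ¬2/5 = 3/5
(p · (p + q)) + ¬p = 2/5 + 3/5 = 3/5
p · p = 2/5 · 2/5 = 2/5
p ⇒ (p · p) = 2/5 ⇒ 2/5 = 1
((p · (p + q)) + ¬p) · (p ⇒ (p · p)) = 3/5 · 1 = 3/5
No assignment yields a value below 3/5, so this is the minimum.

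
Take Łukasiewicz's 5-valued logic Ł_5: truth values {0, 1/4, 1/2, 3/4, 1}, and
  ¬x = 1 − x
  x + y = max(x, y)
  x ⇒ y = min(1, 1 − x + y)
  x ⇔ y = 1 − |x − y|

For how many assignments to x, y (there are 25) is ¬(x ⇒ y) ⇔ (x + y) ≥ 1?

value 1: 5 assignments (counts)
value 3/4: 5 assignments
value 1/2: 5 assignments
value 1/4: 5 assignments
value 0: 5 assignments
So 5 of the 25 assignments meet the threshold.

5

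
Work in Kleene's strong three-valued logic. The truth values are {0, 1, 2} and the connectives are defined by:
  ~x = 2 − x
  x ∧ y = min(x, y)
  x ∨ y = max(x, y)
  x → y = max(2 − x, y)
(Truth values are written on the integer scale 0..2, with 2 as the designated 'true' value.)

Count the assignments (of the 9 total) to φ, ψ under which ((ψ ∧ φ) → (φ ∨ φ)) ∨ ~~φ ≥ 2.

φ = 0, ψ = 0 ↦ 2  ≥
φ = 0, ψ = 1 ↦ 2  ≥
φ = 0, ψ = 2 ↦ 2  ≥
φ = 1, ψ = 0 ↦ 2  ≥
φ = 1, ψ = 1 ↦ 1  <
φ = 1, ψ = 2 ↦ 1  <
φ = 2, ψ = 0 ↦ 2  ≥
φ = 2, ψ = 1 ↦ 2  ≥
φ = 2, ψ = 2 ↦ 2  ≥
So 7 of the 9 assignments meet the threshold.

7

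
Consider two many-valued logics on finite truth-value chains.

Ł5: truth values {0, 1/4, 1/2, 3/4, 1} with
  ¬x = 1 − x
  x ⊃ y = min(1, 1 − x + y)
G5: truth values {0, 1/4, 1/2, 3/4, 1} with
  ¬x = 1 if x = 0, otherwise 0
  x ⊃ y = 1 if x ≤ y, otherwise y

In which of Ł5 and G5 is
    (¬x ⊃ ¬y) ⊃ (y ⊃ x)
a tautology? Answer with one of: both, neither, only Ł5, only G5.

In Ł5: every assignment gives 1 — tautology.
In G5: at x = 1/4, y = 1/2 the value is 1/4 — not a tautology.

only Ł5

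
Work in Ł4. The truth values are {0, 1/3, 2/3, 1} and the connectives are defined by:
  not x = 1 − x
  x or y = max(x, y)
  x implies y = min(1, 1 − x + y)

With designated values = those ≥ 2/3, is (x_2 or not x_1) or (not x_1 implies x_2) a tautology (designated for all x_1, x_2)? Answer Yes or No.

Yes

x_1 = 0, x_2 = 0 ↦ 1
x_1 = 0, x_2 = 1/3 ↦ 1
x_1 = 0, x_2 = 2/3 ↦ 1
x_1 = 0, x_2 = 1 ↦ 1
x_1 = 1/3, x_2 = 0 ↦ 2/3
x_1 = 1/3, x_2 = 1/3 ↦ 2/3
x_1 = 1/3, x_2 = 2/3 ↦ 1
x_1 = 1/3, x_2 = 1 ↦ 1
x_1 = 2/3, x_2 = 0 ↦ 2/3
x_1 = 2/3, x_2 = 1/3 ↦ 1
x_1 = 2/3, x_2 = 2/3 ↦ 1
x_1 = 2/3, x_2 = 1 ↦ 1
x_1 = 1, x_2 = 0 ↦ 1
x_1 = 1, x_2 = 1/3 ↦ 1
x_1 = 1, x_2 = 2/3 ↦ 1
x_1 = 1, x_2 = 1 ↦ 1
Every assignment gives a value ≥ 2/3.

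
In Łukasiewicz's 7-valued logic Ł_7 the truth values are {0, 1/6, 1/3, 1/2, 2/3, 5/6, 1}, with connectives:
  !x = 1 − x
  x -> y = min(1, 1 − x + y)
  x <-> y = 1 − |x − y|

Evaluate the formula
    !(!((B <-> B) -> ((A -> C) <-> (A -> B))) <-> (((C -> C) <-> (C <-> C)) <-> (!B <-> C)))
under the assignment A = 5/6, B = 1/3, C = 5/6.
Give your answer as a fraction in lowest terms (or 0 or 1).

B <-> B = 1/3 <-> 1/3 = 1
A -> C = 5/6 -> 5/6 = 1
A -> B = 5/6 -> 1/3 = 1/2
(A -> C) <-> (A -> B) = 1 <-> 1/2 = 1/2
(B <-> B) -> ((A -> C) <-> (A -> B)) = 1 -> 1/2 = 1/2
!((B <-> B) -> ((A -> C) <-> (A -> B))) = !1/2 = 1/2
C -> C = 5/6 -> 5/6 = 1
C <-> C = 5/6 <-> 5/6 = 1
(C -> C) <-> (C <-> C) = 1 <-> 1 = 1
!B = !1/3 = 2/3
!B <-> C = 2/3 <-> 5/6 = 5/6
((C -> C) <-> (C <-> C)) <-> (!B <-> C) = 1 <-> 5/6 = 5/6
!((B <-> B) -> ((A -> C) <-> (A -> B))) <-> (((C -> C) <-> (C <-> C)) <-> (!B <-> C)) = 1/2 <-> 5/6 = 2/3
!(!((B <-> B) -> ((A -> C) <-> (A -> B))) <-> (((C -> C) <-> (C <-> C)) <-> (!B <-> C))) = !2/3 = 1/3

1/3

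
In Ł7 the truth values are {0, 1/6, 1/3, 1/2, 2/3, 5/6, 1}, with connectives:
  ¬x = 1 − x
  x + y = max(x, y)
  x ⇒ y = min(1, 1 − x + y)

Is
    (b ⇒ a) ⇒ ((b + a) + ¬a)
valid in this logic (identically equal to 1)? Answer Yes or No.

Counterexample: take a = 1/6, b = 0.
b ⇒ a = 0 ⇒ 1/6 = 1
b + a = 0 + 1/6 = 1/6
¬a = ¬1/6 = 5/6
(b + a) + ¬a = 1/6 + 5/6 = 5/6
(b ⇒ a) ⇒ ((b + a) + ¬a) = 1 ⇒ 5/6 = 5/6
This gives 5/6 ≠ 1.

No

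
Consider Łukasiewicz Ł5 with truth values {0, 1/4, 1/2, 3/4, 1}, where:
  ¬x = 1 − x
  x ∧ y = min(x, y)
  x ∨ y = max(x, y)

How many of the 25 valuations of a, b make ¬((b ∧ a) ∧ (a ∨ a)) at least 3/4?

16

value 1: 9 assignments (counts)
value 3/4: 7 assignments (counts)
value 1/2: 5 assignments
value 1/4: 3 assignments
value 0: 1 assignment
So 16 of the 25 assignments meet the threshold.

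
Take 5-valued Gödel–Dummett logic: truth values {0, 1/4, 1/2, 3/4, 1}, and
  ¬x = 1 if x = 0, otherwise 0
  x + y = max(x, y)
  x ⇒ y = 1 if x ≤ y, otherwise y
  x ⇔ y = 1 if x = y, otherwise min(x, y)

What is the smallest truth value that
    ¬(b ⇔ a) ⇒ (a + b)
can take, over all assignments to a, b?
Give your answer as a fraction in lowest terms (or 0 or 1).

Take a = 0, b = 1/4:
b ⇔ a = 1/4 ⇔ 0 = 0
¬(b ⇔ a) = ¬0 = 1
a + b = 0 + 1/4 = 1/4
¬(b ⇔ a) ⇒ (a + b) = 1 ⇒ 1/4 = 1/4
No assignment yields a value below 1/4, so this is the minimum.

1/4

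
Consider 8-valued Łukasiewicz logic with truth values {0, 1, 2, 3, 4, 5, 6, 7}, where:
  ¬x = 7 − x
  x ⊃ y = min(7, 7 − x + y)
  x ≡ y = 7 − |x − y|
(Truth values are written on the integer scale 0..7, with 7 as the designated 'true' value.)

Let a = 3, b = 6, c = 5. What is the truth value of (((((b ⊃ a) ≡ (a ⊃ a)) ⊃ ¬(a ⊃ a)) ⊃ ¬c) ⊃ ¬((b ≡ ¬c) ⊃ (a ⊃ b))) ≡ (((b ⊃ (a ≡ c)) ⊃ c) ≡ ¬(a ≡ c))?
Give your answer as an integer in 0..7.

b ⊃ a = 6 ⊃ 3 = 4
a ⊃ a = 3 ⊃ 3 = 7
(b ⊃ a) ≡ (a ⊃ a) = 4 ≡ 7 = 4
a ⊃ a = 3 ⊃ 3 = 7
¬(a ⊃ a) = ¬7 = 0
((b ⊃ a) ≡ (a ⊃ a)) ⊃ ¬(a ⊃ a) = 4 ⊃ 0 = 3
¬c = ¬5 = 2
(((b ⊃ a) ≡ (a ⊃ a)) ⊃ ¬(a ⊃ a)) ⊃ ¬c = 3 ⊃ 2 = 6
¬c = ¬5 = 2
b ≡ ¬c = 6 ≡ 2 = 3
a ⊃ b = 3 ⊃ 6 = 7
(b ≡ ¬c) ⊃ (a ⊃ b) = 3 ⊃ 7 = 7
¬((b ≡ ¬c) ⊃ (a ⊃ b)) = ¬7 = 0
((((b ⊃ a) ≡ (a ⊃ a)) ⊃ ¬(a ⊃ a)) ⊃ ¬c) ⊃ ¬((b ≡ ¬c) ⊃ (a ⊃ b)) = 6 ⊃ 0 = 1
a ≡ c = 3 ≡ 5 = 5
b ⊃ (a ≡ c) = 6 ⊃ 5 = 6
(b ⊃ (a ≡ c)) ⊃ c = 6 ⊃ 5 = 6
a ≡ c = 3 ≡ 5 = 5
¬(a ≡ c) = ¬5 = 2
((b ⊃ (a ≡ c)) ⊃ c) ≡ ¬(a ≡ c) = 6 ≡ 2 = 3
(((((b ⊃ a) ≡ (a ⊃ a)) ⊃ ¬(a ⊃ a)) ⊃ ¬c) ⊃ ¬((b ≡ ¬c) ⊃ (a ⊃ b))) ≡ (((b ⊃ (a ≡ c)) ⊃ c) ≡ ¬(a ≡ c)) = 1 ≡ 3 = 5

5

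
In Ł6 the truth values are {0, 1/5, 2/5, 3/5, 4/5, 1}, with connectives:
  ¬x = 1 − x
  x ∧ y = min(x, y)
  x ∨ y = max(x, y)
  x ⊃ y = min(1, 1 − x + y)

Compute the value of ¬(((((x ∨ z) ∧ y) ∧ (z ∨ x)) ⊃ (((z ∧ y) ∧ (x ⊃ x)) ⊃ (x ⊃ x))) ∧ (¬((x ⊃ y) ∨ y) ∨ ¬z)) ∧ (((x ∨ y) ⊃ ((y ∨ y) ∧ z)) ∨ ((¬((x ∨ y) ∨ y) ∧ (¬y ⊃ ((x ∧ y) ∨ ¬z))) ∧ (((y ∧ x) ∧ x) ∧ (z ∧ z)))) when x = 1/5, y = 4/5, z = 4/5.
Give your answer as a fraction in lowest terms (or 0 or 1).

4/5

x ∨ z = 1/5 ∨ 4/5 = 4/5
(x ∨ z) ∧ y = 4/5 ∧ 4/5 = 4/5
z ∨ x = 4/5 ∨ 1/5 = 4/5
((x ∨ z) ∧ y) ∧ (z ∨ x) = 4/5 ∧ 4/5 = 4/5
z ∧ y = 4/5 ∧ 4/5 = 4/5
x ⊃ x = 1/5 ⊃ 1/5 = 1
(z ∧ y) ∧ (x ⊃ x) = 4/5 ∧ 1 = 4/5
x ⊃ x = 1/5 ⊃ 1/5 = 1
((z ∧ y) ∧ (x ⊃ x)) ⊃ (x ⊃ x) = 4/5 ⊃ 1 = 1
(((x ∨ z) ∧ y) ∧ (z ∨ x)) ⊃ (((z ∧ y) ∧ (x ⊃ x)) ⊃ (x ⊃ x)) = 4/5 ⊃ 1 = 1
x ⊃ y = 1/5 ⊃ 4/5 = 1
(x ⊃ y) ∨ y = 1 ∨ 4/5 = 1
¬((x ⊃ y) ∨ y) = ¬1 = 0
¬z = ¬4/5 = 1/5
¬((x ⊃ y) ∨ y) ∨ ¬z = 0 ∨ 1/5 = 1/5
((((x ∨ z) ∧ y) ∧ (z ∨ x)) ⊃ (((z ∧ y) ∧ (x ⊃ x)) ⊃ (x ⊃ x))) ∧ (¬((x ⊃ y) ∨ y) ∨ ¬z) = 1 ∧ 1/5 = 1/5
¬(((((x ∨ z) ∧ y) ∧ (z ∨ x)) ⊃ (((z ∧ y) ∧ (x ⊃ x)) ⊃ (x ⊃ x))) ∧ (¬((x ⊃ y) ∨ y) ∨ ¬z)) = ¬1/5 = 4/5
x ∨ y = 1/5 ∨ 4/5 = 4/5
y ∨ y = 4/5 ∨ 4/5 = 4/5
(y ∨ y) ∧ z = 4/5 ∧ 4/5 = 4/5
(x ∨ y) ⊃ ((y ∨ y) ∧ z) = 4/5 ⊃ 4/5 = 1
x ∨ y = 1/5 ∨ 4/5 = 4/5
(x ∨ y) ∨ y = 4/5 ∨ 4/5 = 4/5
¬((x ∨ y) ∨ y) = ¬4/5 = 1/5
¬y = ¬4/5 = 1/5
x ∧ y = 1/5 ∧ 4/5 = 1/5
¬z = ¬4/5 = 1/5
(x ∧ y) ∨ ¬z = 1/5 ∨ 1/5 = 1/5
¬y ⊃ ((x ∧ y) ∨ ¬z) = 1/5 ⊃ 1/5 = 1
¬((x ∨ y) ∨ y) ∧ (¬y ⊃ ((x ∧ y) ∨ ¬z)) = 1/5 ∧ 1 = 1/5
y ∧ x = 4/5 ∧ 1/5 = 1/5
(y ∧ x) ∧ x = 1/5 ∧ 1/5 = 1/5
z ∧ z = 4/5 ∧ 4/5 = 4/5
((y ∧ x) ∧ x) ∧ (z ∧ z) = 1/5 ∧ 4/5 = 1/5
(¬((x ∨ y) ∨ y) ∧ (¬y ⊃ ((x ∧ y) ∨ ¬z))) ∧ (((y ∧ x) ∧ x) ∧ (z ∧ z)) = 1/5 ∧ 1/5 = 1/5
((x ∨ y) ⊃ ((y ∨ y) ∧ z)) ∨ ((¬((x ∨ y) ∨ y) ∧ (¬y ⊃ ((x ∧ y) ∨ ¬z))) ∧ (((y ∧ x) ∧ x) ∧ (z ∧ z))) = 1 ∨ 1/5 = 1
¬(((((x ∨ z) ∧ y) ∧ (z ∨ x)) ⊃ (((z ∧ y) ∧ (x ⊃ x)) ⊃ (x ⊃ x))) ∧ (¬((x ⊃ y) ∨ y) ∨ ¬z)) ∧ (((x ∨ y) ⊃ ((y ∨ y) ∧ z)) ∨ ((¬((x ∨ y) ∨ y) ∧ (¬y ⊃ ((x ∧ y) ∨ ¬z))) ∧ (((y ∧ x) ∧ x) ∧ (z ∧ z)))) = 4/5 ∧ 1 = 4/5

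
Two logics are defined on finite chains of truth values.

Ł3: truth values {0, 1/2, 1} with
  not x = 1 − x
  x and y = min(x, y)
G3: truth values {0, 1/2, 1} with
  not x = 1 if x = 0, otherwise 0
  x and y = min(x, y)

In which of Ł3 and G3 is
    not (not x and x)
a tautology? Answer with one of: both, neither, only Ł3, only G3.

In Ł3: at x = 1/2 the value is 1/2 — not a tautology.
In G3: every assignment gives 1 — tautology.

only G3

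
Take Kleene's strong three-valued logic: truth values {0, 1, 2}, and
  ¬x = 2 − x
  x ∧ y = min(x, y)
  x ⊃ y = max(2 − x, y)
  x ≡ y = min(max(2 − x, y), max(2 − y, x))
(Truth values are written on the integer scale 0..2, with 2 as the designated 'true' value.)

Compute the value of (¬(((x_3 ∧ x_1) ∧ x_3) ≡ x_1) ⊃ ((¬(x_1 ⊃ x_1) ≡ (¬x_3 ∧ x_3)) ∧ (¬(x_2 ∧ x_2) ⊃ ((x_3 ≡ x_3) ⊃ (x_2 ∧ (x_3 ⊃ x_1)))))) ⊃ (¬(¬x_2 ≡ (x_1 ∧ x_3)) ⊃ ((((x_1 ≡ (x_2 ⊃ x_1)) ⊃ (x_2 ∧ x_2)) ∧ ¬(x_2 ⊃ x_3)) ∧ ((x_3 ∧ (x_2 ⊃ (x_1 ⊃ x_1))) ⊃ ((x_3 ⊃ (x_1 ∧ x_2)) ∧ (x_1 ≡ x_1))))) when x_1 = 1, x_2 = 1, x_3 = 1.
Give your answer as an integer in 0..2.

x_3 ∧ x_1 = 1 ∧ 1 = 1
(x_3 ∧ x_1) ∧ x_3 = 1 ∧ 1 = 1
((x_3 ∧ x_1) ∧ x_3) ≡ x_1 = 1 ≡ 1 = 1
¬(((x_3 ∧ x_1) ∧ x_3) ≡ x_1) = ¬1 = 1
x_1 ⊃ x_1 = 1 ⊃ 1 = 1
¬(x_1 ⊃ x_1) = ¬1 = 1
¬x_3 = ¬1 = 1
¬x_3 ∧ x_3 = 1 ∧ 1 = 1
¬(x_1 ⊃ x_1) ≡ (¬x_3 ∧ x_3) = 1 ≡ 1 = 1
x_2 ∧ x_2 = 1 ∧ 1 = 1
¬(x_2 ∧ x_2) = ¬1 = 1
x_3 ≡ x_3 = 1 ≡ 1 = 1
x_3 ⊃ x_1 = 1 ⊃ 1 = 1
x_2 ∧ (x_3 ⊃ x_1) = 1 ∧ 1 = 1
(x_3 ≡ x_3) ⊃ (x_2 ∧ (x_3 ⊃ x_1)) = 1 ⊃ 1 = 1
¬(x_2 ∧ x_2) ⊃ ((x_3 ≡ x_3) ⊃ (x_2 ∧ (x_3 ⊃ x_1))) = 1 ⊃ 1 = 1
(¬(x_1 ⊃ x_1) ≡ (¬x_3 ∧ x_3)) ∧ (¬(x_2 ∧ x_2) ⊃ ((x_3 ≡ x_3) ⊃ (x_2 ∧ (x_3 ⊃ x_1)))) = 1 ∧ 1 = 1
¬(((x_3 ∧ x_1) ∧ x_3) ≡ x_1) ⊃ ((¬(x_1 ⊃ x_1) ≡ (¬x_3 ∧ x_3)) ∧ (¬(x_2 ∧ x_2) ⊃ ((x_3 ≡ x_3) ⊃ (x_2 ∧ (x_3 ⊃ x_1))))) = 1 ⊃ 1 = 1
¬x_2 = ¬1 = 1
x_1 ∧ x_3 = 1 ∧ 1 = 1
¬x_2 ≡ (x_1 ∧ x_3) = 1 ≡ 1 = 1
¬(¬x_2 ≡ (x_1 ∧ x_3)) = ¬1 = 1
x_2 ⊃ x_1 = 1 ⊃ 1 = 1
x_1 ≡ (x_2 ⊃ x_1) = 1 ≡ 1 = 1
x_2 ∧ x_2 = 1 ∧ 1 = 1
(x_1 ≡ (x_2 ⊃ x_1)) ⊃ (x_2 ∧ x_2) = 1 ⊃ 1 = 1
x_2 ⊃ x_3 = 1 ⊃ 1 = 1
¬(x_2 ⊃ x_3) = ¬1 = 1
((x_1 ≡ (x_2 ⊃ x_1)) ⊃ (x_2 ∧ x_2)) ∧ ¬(x_2 ⊃ x_3) = 1 ∧ 1 = 1
x_1 ⊃ x_1 = 1 ⊃ 1 = 1
x_2 ⊃ (x_1 ⊃ x_1) = 1 ⊃ 1 = 1
x_3 ∧ (x_2 ⊃ (x_1 ⊃ x_1)) = 1 ∧ 1 = 1
x_1 ∧ x_2 = 1 ∧ 1 = 1
x_3 ⊃ (x_1 ∧ x_2) = 1 ⊃ 1 = 1
x_1 ≡ x_1 = 1 ≡ 1 = 1
(x_3 ⊃ (x_1 ∧ x_2)) ∧ (x_1 ≡ x_1) = 1 ∧ 1 = 1
(x_3 ∧ (x_2 ⊃ (x_1 ⊃ x_1))) ⊃ ((x_3 ⊃ (x_1 ∧ x_2)) ∧ (x_1 ≡ x_1)) = 1 ⊃ 1 = 1
(((x_1 ≡ (x_2 ⊃ x_1)) ⊃ (x_2 ∧ x_2)) ∧ ¬(x_2 ⊃ x_3)) ∧ ((x_3 ∧ (x_2 ⊃ (x_1 ⊃ x_1))) ⊃ ((x_3 ⊃ (x_1 ∧ x_2)) ∧ (x_1 ≡ x_1))) = 1 ∧ 1 = 1
¬(¬x_2 ≡ (x_1 ∧ x_3)) ⊃ ((((x_1 ≡ (x_2 ⊃ x_1)) ⊃ (x_2 ∧ x_2)) ∧ ¬(x_2 ⊃ x_3)) ∧ ((x_3 ∧ (x_2 ⊃ (x_1 ⊃ x_1))) ⊃ ((x_3 ⊃ (x_1 ∧ x_2)) ∧ (x_1 ≡ x_1)))) = 1 ⊃ 1 = 1
(¬(((x_3 ∧ x_1) ∧ x_3) ≡ x_1) ⊃ ((¬(x_1 ⊃ x_1) ≡ (¬x_3 ∧ x_3)) ∧ (¬(x_2 ∧ x_2) ⊃ ((x_3 ≡ x_3) ⊃ (x_2 ∧ (x_3 ⊃ x_1)))))) ⊃ (¬(¬x_2 ≡ (x_1 ∧ x_3)) ⊃ ((((x_1 ≡ (x_2 ⊃ x_1)) ⊃ (x_2 ∧ x_2)) ∧ ¬(x_2 ⊃ x_3)) ∧ ((x_3 ∧ (x_2 ⊃ (x_1 ⊃ x_1))) ⊃ ((x_3 ⊃ (x_1 ∧ x_2)) ∧ (x_1 ≡ x_1))))) = 1 ⊃ 1 = 1

1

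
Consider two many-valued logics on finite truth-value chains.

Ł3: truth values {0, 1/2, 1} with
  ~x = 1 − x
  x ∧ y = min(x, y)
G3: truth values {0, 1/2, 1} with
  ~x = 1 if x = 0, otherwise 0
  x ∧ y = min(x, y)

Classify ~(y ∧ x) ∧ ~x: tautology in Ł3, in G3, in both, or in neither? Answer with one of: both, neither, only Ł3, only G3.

In Ł3: at x = 1/2, y = 0 the value is 1/2 — not a tautology.
In G3: at x = 1/2, y = 0 the value is 0 — not a tautology.

neither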